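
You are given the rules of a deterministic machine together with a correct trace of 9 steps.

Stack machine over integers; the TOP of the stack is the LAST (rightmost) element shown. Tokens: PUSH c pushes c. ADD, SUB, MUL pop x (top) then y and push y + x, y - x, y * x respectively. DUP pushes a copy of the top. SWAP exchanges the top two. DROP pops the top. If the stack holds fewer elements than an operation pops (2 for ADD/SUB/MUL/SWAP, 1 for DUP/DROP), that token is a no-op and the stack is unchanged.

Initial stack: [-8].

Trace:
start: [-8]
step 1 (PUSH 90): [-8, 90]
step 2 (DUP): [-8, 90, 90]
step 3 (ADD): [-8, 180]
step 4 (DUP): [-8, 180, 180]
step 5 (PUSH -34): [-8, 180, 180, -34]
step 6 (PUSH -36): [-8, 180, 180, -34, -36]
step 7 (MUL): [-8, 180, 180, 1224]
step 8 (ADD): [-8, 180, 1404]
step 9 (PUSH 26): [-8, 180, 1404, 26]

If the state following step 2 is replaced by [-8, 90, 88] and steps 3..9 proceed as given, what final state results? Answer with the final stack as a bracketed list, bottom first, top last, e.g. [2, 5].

state after step 2 := [-8, 90, 88]
step 3 (ADD): [-8, 178]
step 4 (DUP): [-8, 178, 178]
step 5 (PUSH -34): [-8, 178, 178, -34]
step 6 (PUSH -36): [-8, 178, 178, -34, -36]
step 7 (MUL): [-8, 178, 178, 1224]
step 8 (ADD): [-8, 178, 1402]
step 9 (PUSH 26): [-8, 178, 1402, 26]

[-8, 178, 1402, 26]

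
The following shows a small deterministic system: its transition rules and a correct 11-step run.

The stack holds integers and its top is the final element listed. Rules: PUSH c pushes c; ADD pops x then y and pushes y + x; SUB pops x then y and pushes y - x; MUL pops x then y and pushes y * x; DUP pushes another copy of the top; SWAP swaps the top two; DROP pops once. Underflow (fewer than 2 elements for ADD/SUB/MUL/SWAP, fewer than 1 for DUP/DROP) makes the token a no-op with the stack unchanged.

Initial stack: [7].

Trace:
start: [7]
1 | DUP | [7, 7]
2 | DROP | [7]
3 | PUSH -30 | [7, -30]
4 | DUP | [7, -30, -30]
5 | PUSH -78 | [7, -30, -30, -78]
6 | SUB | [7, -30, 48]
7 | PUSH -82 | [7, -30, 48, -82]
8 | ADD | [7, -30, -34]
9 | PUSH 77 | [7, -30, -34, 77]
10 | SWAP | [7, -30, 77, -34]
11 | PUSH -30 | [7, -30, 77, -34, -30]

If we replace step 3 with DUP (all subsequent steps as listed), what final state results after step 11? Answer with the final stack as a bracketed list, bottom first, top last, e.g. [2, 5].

(re-executing from step 3 with the substitution; state before step 3: [7])
3 | DUP | [7, 7]
4 | DUP | [7, 7, 7]
5 | PUSH -78 | [7, 7, 7, -78]
6 | SUB | [7, 7, 85]
7 | PUSH -82 | [7, 7, 85, -82]
8 | ADD | [7, 7, 3]
9 | PUSH 77 | [7, 7, 3, 77]
10 | SWAP | [7, 7, 77, 3]
11 | PUSH -30 | [7, 7, 77, 3, -30]

[7, 7, 77, 3, -30]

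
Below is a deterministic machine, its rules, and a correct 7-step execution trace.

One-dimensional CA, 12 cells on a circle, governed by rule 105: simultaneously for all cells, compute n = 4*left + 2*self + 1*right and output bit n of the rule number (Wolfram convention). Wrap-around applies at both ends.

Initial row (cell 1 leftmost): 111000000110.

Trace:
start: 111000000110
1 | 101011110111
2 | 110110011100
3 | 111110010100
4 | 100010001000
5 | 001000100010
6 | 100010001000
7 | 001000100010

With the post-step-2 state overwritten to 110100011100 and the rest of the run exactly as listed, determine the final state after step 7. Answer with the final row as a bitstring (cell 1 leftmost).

state after step 2 := 110100011100
3 | 111001010100
4 | 101000101000
5 | 010010010010
6 | 000000000000
7 | 111111111111

111111111111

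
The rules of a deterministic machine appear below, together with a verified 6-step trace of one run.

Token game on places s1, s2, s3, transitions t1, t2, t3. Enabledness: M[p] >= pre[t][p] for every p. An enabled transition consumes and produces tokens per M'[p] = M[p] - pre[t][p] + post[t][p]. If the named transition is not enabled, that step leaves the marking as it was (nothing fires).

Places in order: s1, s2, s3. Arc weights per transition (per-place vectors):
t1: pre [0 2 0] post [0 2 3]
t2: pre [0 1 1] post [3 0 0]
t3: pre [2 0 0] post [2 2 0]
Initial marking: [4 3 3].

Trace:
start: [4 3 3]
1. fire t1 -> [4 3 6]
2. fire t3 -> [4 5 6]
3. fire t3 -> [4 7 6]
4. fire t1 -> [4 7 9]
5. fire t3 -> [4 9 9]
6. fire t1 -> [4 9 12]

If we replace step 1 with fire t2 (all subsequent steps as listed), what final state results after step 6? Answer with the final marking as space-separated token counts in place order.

(re-executing from step 1 with the substitution; state before step 1: [4 3 3])
1. fire t2 -> [7 2 2]
2. fire t3 -> [7 4 2]
3. fire t3 -> [7 6 2]
4. fire t1 -> [7 6 5]
5. fire t3 -> [7 8 5]
6. fire t1 -> [7 8 8]

7 8 8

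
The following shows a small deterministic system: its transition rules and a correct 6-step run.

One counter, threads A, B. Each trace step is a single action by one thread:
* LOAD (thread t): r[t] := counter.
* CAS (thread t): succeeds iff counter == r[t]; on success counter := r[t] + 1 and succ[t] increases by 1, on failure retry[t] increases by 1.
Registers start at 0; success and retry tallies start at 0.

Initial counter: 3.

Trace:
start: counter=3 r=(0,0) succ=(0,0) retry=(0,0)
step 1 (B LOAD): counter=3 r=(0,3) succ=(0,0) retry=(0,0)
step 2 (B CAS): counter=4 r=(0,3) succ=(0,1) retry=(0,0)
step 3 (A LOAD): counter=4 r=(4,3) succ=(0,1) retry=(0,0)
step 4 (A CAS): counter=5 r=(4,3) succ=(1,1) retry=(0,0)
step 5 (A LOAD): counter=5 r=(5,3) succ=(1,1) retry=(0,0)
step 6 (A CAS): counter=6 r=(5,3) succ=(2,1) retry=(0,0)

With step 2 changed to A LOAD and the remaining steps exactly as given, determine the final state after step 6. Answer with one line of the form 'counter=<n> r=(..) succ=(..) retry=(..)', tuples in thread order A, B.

(re-executing from step 2 with the substitution; state before step 2: counter=3 r=(0,3) succ=(0,0) retry=(0,0))
step 2 (A LOAD): counter=3 r=(3,3) succ=(0,0) retry=(0,0)
step 3 (A LOAD): counter=3 r=(3,3) succ=(0,0) retry=(0,0)
step 4 (A CAS): counter=4 r=(3,3) succ=(1,0) retry=(0,0)
step 5 (A LOAD): counter=4 r=(4,3) succ=(1,0) retry=(0,0)
step 6 (A CAS): counter=5 r=(4,3) succ=(2,0) retry=(0,0)

counter=5 r=(4,3) succ=(2,0) retry=(0,0)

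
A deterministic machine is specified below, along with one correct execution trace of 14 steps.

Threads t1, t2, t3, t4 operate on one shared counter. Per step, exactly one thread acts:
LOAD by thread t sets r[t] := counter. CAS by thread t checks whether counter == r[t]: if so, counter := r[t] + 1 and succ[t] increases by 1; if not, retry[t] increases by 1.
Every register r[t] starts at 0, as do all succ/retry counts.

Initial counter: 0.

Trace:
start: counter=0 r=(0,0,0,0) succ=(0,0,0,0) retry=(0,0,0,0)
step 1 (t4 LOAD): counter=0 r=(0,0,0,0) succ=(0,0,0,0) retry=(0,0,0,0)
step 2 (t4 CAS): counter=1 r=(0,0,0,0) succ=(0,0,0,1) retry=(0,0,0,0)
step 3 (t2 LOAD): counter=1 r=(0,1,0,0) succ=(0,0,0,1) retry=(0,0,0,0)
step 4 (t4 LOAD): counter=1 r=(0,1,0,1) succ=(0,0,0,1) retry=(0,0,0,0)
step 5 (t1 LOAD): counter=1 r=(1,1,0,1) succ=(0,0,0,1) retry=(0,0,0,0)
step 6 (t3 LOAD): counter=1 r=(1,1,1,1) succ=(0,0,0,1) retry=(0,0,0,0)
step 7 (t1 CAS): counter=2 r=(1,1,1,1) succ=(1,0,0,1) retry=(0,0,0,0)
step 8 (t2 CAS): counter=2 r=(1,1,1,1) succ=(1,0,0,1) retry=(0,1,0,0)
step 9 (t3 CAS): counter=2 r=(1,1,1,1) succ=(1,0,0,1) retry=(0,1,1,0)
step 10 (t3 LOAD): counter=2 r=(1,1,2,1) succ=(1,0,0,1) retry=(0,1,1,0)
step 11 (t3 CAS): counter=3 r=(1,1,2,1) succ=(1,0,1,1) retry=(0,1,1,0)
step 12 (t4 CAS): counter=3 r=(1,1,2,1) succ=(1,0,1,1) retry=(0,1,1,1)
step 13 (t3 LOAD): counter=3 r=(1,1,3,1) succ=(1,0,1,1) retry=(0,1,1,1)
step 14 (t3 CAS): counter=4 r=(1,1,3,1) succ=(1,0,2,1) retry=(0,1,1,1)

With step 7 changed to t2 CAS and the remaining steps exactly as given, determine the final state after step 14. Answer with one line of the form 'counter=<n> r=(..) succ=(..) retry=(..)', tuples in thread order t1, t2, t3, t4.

(re-executing from step 7 with the substitution; state before step 7: counter=1 r=(1,1,1,1) succ=(0,0,0,1) retry=(0,0,0,0))
step 7 (t2 CAS): counter=2 r=(1,1,1,1) succ=(0,1,0,1) retry=(0,0,0,0)
step 8 (t2 CAS): counter=2 r=(1,1,1,1) succ=(0,1,0,1) retry=(0,1,0,0)
step 9 (t3 CAS): counter=2 r=(1,1,1,1) succ=(0,1,0,1) retry=(0,1,1,0)
step 10 (t3 LOAD): counter=2 r=(1,1,2,1) succ=(0,1,0,1) retry=(0,1,1,0)
step 11 (t3 CAS): counter=3 r=(1,1,2,1) succ=(0,1,1,1) retry=(0,1,1,0)
step 12 (t4 CAS): counter=3 r=(1,1,2,1) succ=(0,1,1,1) retry=(0,1,1,1)
step 13 (t3 LOAD): counter=3 r=(1,1,3,1) succ=(0,1,1,1) retry=(0,1,1,1)
step 14 (t3 CAS): counter=4 r=(1,1,3,1) succ=(0,1,2,1) retry=(0,1,1,1)

counter=4 r=(1,1,3,1) succ=(0,1,2,1) retry=(0,1,1,1)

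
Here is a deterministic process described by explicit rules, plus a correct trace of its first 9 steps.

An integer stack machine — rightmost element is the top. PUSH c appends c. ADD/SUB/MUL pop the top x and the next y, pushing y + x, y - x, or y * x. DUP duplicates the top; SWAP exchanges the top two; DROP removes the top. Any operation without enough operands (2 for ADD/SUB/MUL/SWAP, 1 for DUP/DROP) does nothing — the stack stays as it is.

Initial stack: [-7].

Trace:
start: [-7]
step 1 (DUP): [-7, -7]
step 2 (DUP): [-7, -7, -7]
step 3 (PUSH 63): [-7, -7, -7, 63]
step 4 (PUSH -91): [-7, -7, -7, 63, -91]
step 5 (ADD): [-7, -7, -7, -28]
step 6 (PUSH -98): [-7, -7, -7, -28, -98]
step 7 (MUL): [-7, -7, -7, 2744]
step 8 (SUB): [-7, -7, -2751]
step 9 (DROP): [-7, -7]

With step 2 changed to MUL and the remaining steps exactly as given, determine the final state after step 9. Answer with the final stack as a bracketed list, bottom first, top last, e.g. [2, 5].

[]

(re-executing from step 2 with the substitution; state before step 2: [-7, -7])
step 2 (MUL): [49]
step 3 (PUSH 63): [49, 63]
step 4 (PUSH -91): [49, 63, -91]
step 5 (ADD): [49, -28]
step 6 (PUSH -98): [49, -28, -98]
step 7 (MUL): [49, 2744]
step 8 (SUB): [-2695]
step 9 (DROP): []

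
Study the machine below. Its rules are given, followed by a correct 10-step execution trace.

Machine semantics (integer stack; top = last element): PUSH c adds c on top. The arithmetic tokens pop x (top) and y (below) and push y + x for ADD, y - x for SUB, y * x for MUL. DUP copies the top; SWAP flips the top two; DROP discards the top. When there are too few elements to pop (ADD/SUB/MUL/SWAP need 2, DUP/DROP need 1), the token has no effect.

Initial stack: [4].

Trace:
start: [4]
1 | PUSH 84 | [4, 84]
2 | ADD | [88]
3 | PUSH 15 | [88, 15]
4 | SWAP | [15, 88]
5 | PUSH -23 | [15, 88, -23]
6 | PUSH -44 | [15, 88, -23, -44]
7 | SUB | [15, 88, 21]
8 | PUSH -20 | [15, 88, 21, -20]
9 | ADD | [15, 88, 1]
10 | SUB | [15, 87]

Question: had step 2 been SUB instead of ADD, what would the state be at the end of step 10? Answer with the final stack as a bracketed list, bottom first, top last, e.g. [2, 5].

[15, -81]

(re-executing from step 2 with the substitution; state before step 2: [4, 84])
2 | SUB | [-80]
3 | PUSH 15 | [-80, 15]
4 | SWAP | [15, -80]
5 | PUSH -23 | [15, -80, -23]
6 | PUSH -44 | [15, -80, -23, -44]
7 | SUB | [15, -80, 21]
8 | PUSH -20 | [15, -80, 21, -20]
9 | ADD | [15, -80, 1]
10 | SUB | [15, -81]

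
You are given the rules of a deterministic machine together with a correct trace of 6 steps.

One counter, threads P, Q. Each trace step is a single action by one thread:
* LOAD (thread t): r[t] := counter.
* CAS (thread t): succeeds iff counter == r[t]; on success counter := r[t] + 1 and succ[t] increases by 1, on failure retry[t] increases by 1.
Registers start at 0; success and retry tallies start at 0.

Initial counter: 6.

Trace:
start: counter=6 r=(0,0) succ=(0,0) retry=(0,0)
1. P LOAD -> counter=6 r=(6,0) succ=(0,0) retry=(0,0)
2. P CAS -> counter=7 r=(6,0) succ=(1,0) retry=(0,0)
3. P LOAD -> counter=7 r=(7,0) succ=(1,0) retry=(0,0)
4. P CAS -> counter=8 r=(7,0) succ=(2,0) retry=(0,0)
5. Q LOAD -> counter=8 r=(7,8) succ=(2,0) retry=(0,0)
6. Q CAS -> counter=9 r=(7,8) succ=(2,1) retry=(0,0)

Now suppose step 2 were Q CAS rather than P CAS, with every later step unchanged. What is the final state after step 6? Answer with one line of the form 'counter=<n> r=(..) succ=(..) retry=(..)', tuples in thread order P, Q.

(re-executing from step 2 with the substitution; state before step 2: counter=6 r=(6,0) succ=(0,0) retry=(0,0))
2. Q CAS -> counter=6 r=(6,0) succ=(0,0) retry=(0,1)
3. P LOAD -> counter=6 r=(6,0) succ=(0,0) retry=(0,1)
4. P CAS -> counter=7 r=(6,0) succ=(1,0) retry=(0,1)
5. Q LOAD -> counter=7 r=(6,7) succ=(1,0) retry=(0,1)
6. Q CAS -> counter=8 r=(6,7) succ=(1,1) retry=(0,1)

counter=8 r=(6,7) succ=(1,1) retry=(0,1)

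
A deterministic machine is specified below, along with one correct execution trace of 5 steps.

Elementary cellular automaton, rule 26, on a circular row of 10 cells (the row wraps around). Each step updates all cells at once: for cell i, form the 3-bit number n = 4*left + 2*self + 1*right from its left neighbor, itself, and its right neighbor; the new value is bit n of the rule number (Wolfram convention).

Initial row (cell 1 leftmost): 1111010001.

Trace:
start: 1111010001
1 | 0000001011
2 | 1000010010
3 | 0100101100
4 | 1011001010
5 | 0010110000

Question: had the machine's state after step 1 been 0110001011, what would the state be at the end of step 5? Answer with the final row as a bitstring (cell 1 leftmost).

state after step 1 := 0110001011
2 | 0101010010
3 | 1000001101
4 | 0100011001
5 | 0010110110

0010110110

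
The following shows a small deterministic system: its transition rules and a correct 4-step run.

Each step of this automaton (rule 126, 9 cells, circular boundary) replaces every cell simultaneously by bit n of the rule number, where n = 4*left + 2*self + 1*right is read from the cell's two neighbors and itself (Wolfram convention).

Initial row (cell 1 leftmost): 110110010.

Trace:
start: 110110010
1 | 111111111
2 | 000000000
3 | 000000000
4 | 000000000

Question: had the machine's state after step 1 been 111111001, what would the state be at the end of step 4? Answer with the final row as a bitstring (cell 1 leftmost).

110111111

state after step 1 := 111111001
2 | 000001111
3 | 100011001
4 | 110111111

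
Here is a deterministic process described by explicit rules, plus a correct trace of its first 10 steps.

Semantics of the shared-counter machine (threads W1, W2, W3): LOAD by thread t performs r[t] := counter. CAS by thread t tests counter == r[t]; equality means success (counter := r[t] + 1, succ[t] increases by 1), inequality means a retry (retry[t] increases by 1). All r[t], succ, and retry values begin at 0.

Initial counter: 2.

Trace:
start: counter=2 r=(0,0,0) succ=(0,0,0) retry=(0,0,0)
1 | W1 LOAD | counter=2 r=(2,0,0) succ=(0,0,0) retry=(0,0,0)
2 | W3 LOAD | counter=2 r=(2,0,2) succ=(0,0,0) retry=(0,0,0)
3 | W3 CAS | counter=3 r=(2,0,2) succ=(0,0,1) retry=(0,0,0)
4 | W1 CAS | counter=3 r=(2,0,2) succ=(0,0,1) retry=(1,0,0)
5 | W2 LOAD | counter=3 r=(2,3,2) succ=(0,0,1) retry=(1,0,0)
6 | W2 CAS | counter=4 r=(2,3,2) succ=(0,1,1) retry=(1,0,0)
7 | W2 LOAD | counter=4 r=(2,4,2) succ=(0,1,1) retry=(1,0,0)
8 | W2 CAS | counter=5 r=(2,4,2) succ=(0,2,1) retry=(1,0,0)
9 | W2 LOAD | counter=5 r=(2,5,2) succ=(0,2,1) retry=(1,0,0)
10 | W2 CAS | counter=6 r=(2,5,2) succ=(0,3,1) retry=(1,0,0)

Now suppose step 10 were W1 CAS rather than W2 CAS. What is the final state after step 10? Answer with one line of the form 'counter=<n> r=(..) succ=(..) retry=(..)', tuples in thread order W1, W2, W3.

(re-executing from step 10 with the substitution; state before step 10: counter=5 r=(2,5,2) succ=(0,2,1) retry=(1,0,0))
10 | W1 CAS | counter=5 r=(2,5,2) succ=(0,2,1) retry=(2,0,0)

counter=5 r=(2,5,2) succ=(0,2,1) retry=(2,0,0)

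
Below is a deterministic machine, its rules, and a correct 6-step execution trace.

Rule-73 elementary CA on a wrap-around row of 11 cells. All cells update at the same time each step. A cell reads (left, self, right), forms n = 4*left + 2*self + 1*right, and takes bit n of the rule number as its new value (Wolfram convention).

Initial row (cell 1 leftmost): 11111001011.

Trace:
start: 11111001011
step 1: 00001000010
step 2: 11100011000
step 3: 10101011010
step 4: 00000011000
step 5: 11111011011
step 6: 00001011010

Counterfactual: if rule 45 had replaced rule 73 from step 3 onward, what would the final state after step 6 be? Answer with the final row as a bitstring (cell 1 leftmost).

(re-executing steps 3..6 under rule 45; state before step 3: 11100011000)
step 3: 10001010010
step 4: 10101110011
step 5: 01111000010
step 6: 01000011010

01000011010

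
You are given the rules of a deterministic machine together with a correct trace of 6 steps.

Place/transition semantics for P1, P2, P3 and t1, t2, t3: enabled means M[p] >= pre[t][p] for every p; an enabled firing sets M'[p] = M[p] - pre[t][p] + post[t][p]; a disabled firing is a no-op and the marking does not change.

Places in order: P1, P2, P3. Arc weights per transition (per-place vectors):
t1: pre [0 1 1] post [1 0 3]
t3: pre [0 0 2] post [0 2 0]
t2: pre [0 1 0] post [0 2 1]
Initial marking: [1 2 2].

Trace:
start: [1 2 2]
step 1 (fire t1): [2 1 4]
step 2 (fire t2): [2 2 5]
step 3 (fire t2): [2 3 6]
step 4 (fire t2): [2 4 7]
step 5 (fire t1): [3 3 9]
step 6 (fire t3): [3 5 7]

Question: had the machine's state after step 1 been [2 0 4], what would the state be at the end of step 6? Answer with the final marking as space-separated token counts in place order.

state after step 1 := [2 0 4]
step 2 (fire t2): [2 0 4]
step 3 (fire t2): [2 0 4]
step 4 (fire t2): [2 0 4]
step 5 (fire t1): [2 0 4]
step 6 (fire t3): [2 2 2]

2 2 2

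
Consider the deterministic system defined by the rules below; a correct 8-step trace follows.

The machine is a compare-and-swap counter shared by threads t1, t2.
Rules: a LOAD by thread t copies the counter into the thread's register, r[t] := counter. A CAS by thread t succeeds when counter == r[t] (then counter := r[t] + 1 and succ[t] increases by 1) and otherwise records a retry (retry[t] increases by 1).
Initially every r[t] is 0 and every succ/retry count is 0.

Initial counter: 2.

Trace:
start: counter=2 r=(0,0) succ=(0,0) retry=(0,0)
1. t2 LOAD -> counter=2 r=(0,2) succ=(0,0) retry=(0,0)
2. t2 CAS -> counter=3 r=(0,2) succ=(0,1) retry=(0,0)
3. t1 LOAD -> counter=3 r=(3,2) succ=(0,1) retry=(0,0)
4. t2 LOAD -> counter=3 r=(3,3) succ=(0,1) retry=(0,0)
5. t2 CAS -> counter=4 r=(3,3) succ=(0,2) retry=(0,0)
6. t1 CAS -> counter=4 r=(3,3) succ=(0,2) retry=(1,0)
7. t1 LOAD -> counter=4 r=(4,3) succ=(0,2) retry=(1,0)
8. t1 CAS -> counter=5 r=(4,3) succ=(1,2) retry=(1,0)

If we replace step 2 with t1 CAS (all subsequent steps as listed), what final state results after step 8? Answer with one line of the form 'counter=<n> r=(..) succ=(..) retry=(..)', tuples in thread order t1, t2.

(re-executing from step 2 with the substitution; state before step 2: counter=2 r=(0,2) succ=(0,0) retry=(0,0))
2. t1 CAS -> counter=2 r=(0,2) succ=(0,0) retry=(1,0)
3. t1 LOAD -> counter=2 r=(2,2) succ=(0,0) retry=(1,0)
4. t2 LOAD -> counter=2 r=(2,2) succ=(0,0) retry=(1,0)
5. t2 CAS -> counter=3 r=(2,2) succ=(0,1) retry=(1,0)
6. t1 CAS -> counter=3 r=(2,2) succ=(0,1) retry=(2,0)
7. t1 LOAD -> counter=3 r=(3,2) succ=(0,1) retry=(2,0)
8. t1 CAS -> counter=4 r=(3,2) succ=(1,1) retry=(2,0)

counter=4 r=(3,2) succ=(1,1) retry=(2,0)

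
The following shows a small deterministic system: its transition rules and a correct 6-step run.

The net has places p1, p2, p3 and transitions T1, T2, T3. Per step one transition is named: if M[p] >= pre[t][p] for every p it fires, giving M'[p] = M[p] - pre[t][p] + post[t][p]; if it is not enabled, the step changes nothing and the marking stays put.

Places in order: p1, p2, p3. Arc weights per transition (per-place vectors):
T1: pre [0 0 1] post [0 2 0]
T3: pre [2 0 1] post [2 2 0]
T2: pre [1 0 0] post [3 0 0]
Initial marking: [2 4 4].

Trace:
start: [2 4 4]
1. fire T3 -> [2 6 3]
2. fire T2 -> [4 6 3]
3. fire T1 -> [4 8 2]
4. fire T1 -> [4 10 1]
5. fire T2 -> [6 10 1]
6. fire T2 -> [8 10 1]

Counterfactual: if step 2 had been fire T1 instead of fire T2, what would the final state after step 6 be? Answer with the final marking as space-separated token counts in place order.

6 12 0

(re-executing from step 2 with the substitution; state before step 2: [2 6 3])
2. fire T1 -> [2 8 2]
3. fire T1 -> [2 10 1]
4. fire T1 -> [2 12 0]
5. fire T2 -> [4 12 0]
6. fire T2 -> [6 12 0]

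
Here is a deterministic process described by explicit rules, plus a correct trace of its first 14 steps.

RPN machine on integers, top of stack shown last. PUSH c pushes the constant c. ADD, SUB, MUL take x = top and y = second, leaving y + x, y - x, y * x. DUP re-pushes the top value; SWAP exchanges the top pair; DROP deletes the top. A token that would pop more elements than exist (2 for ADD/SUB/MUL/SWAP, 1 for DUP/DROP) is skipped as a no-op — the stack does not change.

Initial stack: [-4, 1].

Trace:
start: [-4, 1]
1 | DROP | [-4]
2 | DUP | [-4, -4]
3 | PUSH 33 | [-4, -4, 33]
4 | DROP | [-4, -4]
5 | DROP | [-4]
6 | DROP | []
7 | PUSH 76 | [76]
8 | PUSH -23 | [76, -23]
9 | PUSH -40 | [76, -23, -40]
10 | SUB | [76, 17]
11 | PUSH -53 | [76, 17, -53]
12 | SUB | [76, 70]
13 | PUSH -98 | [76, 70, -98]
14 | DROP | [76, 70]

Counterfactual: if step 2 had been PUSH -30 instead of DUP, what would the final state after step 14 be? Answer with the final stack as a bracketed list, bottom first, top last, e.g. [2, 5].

[76, 70]

(re-executing from step 2 with the substitution; state before step 2: [-4])
2 | PUSH -30 | [-4, -30]
3 | PUSH 33 | [-4, -30, 33]
4 | DROP | [-4, -30]
5 | DROP | [-4]
6 | DROP | []
7 | PUSH 76 | [76]
8 | PUSH -23 | [76, -23]
9 | PUSH -40 | [76, -23, -40]
10 | SUB | [76, 17]
11 | PUSH -53 | [76, 17, -53]
12 | SUB | [76, 70]
13 | PUSH -98 | [76, 70, -98]
14 | DROP | [76, 70]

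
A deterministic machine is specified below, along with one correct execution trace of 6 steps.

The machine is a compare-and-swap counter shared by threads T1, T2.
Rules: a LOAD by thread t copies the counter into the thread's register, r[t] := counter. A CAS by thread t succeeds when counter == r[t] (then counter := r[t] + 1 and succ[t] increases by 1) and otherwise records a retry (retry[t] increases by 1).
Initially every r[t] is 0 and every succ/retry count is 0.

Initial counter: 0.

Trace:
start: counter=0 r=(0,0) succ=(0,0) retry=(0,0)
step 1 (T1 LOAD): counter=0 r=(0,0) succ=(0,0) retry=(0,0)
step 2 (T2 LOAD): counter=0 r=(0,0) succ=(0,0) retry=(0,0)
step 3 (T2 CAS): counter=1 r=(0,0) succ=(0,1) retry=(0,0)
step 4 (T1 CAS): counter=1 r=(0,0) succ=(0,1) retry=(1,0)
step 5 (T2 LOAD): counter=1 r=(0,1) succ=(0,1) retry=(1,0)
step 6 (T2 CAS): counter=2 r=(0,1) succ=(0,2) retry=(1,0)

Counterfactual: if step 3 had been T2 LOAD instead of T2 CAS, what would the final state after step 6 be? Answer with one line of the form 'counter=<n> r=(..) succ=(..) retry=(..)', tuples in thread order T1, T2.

counter=2 r=(0,1) succ=(1,1) retry=(0,0)

(re-executing from step 3 with the substitution; state before step 3: counter=0 r=(0,0) succ=(0,0) retry=(0,0))
step 3 (T2 LOAD): counter=0 r=(0,0) succ=(0,0) retry=(0,0)
step 4 (T1 CAS): counter=1 r=(0,0) succ=(1,0) retry=(0,0)
step 5 (T2 LOAD): counter=1 r=(0,1) succ=(1,0) retry=(0,0)
step 6 (T2 CAS): counter=2 r=(0,1) succ=(1,1) retry=(0,0)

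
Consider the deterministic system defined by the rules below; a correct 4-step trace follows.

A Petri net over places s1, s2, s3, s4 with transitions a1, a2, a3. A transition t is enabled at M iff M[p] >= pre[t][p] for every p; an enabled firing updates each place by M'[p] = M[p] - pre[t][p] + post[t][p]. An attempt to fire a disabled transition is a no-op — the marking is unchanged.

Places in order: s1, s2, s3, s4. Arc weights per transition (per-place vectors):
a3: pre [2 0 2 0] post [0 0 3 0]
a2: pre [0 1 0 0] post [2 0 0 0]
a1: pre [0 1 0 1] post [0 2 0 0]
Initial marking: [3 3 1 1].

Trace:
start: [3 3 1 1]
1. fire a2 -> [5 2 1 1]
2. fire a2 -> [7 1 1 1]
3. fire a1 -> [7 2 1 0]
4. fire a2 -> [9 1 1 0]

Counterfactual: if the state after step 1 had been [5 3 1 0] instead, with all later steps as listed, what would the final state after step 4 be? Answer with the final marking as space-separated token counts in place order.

state after step 1 := [5 3 1 0]
2. fire a2 -> [7 2 1 0]
3. fire a1 -> [7 2 1 0]
4. fire a2 -> [9 1 1 0]

9 1 1 0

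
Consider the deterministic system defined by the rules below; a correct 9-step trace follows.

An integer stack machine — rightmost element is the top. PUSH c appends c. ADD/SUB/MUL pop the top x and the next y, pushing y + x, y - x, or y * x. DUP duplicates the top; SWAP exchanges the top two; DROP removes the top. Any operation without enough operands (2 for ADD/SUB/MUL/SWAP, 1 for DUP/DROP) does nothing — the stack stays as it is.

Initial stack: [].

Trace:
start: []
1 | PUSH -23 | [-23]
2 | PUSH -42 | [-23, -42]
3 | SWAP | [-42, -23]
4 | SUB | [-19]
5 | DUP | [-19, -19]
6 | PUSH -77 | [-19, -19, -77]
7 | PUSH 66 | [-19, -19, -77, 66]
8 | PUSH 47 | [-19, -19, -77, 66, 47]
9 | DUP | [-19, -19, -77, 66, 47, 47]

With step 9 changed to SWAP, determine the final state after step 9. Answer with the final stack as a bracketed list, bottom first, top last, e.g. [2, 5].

(re-executing from step 9 with the substitution; state before step 9: [-19, -19, -77, 66, 47])
9 | SWAP | [-19, -19, -77, 47, 66]

[-19, -19, -77, 47, 66]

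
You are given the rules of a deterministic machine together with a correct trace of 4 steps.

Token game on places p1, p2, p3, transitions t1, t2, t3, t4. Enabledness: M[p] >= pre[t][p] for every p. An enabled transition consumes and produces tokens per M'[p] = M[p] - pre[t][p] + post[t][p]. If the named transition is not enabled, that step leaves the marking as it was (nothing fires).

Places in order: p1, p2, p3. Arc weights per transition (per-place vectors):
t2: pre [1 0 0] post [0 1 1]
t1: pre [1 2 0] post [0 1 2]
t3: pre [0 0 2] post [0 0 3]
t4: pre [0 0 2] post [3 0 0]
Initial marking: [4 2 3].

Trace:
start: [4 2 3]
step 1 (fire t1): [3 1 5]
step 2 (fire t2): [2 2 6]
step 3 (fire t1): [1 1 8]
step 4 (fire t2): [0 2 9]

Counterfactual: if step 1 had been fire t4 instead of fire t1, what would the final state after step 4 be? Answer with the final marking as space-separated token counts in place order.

(re-executing from step 1 with the substitution; state before step 1: [4 2 3])
step 1 (fire t4): [7 2 1]
step 2 (fire t2): [6 3 2]
step 3 (fire t1): [5 2 4]
step 4 (fire t2): [4 3 5]

4 3 5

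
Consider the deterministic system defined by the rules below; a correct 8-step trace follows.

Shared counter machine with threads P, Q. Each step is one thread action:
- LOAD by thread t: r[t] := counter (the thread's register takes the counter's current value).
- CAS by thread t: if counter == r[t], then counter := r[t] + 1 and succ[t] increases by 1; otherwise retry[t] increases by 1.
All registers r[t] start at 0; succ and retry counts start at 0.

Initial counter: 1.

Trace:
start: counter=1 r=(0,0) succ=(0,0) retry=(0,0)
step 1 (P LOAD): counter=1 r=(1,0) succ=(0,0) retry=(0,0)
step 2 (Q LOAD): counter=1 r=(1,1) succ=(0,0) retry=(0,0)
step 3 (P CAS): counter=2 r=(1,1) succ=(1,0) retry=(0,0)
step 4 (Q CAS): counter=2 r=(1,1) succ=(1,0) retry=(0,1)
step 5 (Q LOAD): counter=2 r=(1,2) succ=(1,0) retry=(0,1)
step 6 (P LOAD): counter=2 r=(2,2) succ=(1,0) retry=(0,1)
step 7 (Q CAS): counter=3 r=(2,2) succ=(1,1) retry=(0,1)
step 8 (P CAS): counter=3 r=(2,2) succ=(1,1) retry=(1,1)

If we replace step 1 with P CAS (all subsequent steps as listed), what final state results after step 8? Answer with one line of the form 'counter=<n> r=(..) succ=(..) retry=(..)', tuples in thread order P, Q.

(re-executing from step 1 with the substitution; state before step 1: counter=1 r=(0,0) succ=(0,0) retry=(0,0))
step 1 (P CAS): counter=1 r=(0,0) succ=(0,0) retry=(1,0)
step 2 (Q LOAD): counter=1 r=(0,1) succ=(0,0) retry=(1,0)
step 3 (P CAS): counter=1 r=(0,1) succ=(0,0) retry=(2,0)
step 4 (Q CAS): counter=2 r=(0,1) succ=(0,1) retry=(2,0)
step 5 (Q LOAD): counter=2 r=(0,2) succ=(0,1) retry=(2,0)
step 6 (P LOAD): counter=2 r=(2,2) succ=(0,1) retry=(2,0)
step 7 (Q CAS): counter=3 r=(2,2) succ=(0,2) retry=(2,0)
step 8 (P CAS): counter=3 r=(2,2) succ=(0,2) retry=(3,0)

counter=3 r=(2,2) succ=(0,2) retry=(3,0)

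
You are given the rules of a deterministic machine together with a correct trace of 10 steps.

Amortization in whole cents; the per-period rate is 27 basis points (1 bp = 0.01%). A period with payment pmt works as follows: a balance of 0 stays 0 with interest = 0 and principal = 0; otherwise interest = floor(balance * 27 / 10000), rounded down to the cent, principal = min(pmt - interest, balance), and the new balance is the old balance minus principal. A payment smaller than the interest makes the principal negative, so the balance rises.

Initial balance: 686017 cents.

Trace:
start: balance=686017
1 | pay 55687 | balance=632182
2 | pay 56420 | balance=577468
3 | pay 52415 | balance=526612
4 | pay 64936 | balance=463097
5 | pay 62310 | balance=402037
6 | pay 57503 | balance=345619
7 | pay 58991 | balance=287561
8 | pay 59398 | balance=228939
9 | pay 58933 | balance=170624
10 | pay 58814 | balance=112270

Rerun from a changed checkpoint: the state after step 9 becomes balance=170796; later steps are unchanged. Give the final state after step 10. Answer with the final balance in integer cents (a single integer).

state after step 9 := balance=170796
10 | pay 58814 | balance=112443

112443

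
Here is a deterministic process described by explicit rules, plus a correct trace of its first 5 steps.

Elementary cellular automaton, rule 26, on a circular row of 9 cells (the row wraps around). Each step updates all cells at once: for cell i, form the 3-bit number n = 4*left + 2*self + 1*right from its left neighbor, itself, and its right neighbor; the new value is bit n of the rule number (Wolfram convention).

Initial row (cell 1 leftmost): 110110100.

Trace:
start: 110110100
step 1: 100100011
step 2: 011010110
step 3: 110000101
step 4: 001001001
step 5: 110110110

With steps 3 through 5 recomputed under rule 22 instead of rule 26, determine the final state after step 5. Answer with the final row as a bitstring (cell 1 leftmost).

(re-executing steps 3..5 under rule 22; state before step 3: 011010110)
step 3: 100010001
step 4: 010111010
step 5: 110000011

110000011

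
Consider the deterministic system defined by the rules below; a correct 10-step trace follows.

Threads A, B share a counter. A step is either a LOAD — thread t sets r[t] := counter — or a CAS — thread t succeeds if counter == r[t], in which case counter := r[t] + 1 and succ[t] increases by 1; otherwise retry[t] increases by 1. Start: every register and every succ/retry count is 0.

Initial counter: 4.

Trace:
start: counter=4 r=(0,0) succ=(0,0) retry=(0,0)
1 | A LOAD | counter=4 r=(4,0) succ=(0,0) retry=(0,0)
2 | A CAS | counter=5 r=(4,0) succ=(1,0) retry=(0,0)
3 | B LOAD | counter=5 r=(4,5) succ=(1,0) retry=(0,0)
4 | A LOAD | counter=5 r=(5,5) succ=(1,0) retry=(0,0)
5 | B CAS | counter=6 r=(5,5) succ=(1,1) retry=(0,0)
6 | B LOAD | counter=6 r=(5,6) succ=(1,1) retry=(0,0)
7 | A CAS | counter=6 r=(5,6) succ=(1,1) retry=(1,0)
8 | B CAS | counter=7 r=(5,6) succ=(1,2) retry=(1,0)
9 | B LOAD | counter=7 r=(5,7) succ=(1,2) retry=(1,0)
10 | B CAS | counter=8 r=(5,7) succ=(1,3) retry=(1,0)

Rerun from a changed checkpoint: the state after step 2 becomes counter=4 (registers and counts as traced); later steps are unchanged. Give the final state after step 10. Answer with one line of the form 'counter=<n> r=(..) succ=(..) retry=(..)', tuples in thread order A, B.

state after step 2 := counter=4 r=(4,0) succ=(1,0) retry=(0,0)
3 | B LOAD | counter=4 r=(4,4) succ=(1,0) retry=(0,0)
4 | A LOAD | counter=4 r=(4,4) succ=(1,0) retry=(0,0)
5 | B CAS | counter=5 r=(4,4) succ=(1,1) retry=(0,0)
6 | B LOAD | counter=5 r=(4,5) succ=(1,1) retry=(0,0)
7 | A CAS | counter=5 r=(4,5) succ=(1,1) retry=(1,0)
8 | B CAS | counter=6 r=(4,5) succ=(1,2) retry=(1,0)
9 | B LOAD | counter=6 r=(4,6) succ=(1,2) retry=(1,0)
10 | B CAS | counter=7 r=(4,6) succ=(1,3) retry=(1,0)

counter=7 r=(4,6) succ=(1,3) retry=(1,0)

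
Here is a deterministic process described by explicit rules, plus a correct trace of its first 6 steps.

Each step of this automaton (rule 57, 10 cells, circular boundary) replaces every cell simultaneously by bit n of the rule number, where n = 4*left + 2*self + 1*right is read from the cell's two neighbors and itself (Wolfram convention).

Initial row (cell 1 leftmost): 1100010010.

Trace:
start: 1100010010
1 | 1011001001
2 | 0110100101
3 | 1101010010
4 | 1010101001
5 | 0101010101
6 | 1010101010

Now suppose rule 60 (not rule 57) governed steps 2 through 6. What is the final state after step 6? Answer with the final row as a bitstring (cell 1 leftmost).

(re-executing steps 2..6 under rule 60; state before step 2: 1011001001)
2 | 0110101101
3 | 1101111011
4 | 0011000110
5 | 0010100101
6 | 1011110111

1011110111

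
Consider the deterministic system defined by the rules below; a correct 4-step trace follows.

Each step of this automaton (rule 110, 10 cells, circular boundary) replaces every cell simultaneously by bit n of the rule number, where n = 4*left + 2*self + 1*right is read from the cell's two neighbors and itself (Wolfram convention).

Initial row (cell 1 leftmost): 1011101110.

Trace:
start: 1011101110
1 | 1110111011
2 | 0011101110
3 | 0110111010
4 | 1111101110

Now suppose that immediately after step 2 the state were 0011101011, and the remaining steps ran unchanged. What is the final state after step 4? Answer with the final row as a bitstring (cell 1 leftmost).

state after step 2 := 0011101011
3 | 0110111111
4 | 1111100001

1111100001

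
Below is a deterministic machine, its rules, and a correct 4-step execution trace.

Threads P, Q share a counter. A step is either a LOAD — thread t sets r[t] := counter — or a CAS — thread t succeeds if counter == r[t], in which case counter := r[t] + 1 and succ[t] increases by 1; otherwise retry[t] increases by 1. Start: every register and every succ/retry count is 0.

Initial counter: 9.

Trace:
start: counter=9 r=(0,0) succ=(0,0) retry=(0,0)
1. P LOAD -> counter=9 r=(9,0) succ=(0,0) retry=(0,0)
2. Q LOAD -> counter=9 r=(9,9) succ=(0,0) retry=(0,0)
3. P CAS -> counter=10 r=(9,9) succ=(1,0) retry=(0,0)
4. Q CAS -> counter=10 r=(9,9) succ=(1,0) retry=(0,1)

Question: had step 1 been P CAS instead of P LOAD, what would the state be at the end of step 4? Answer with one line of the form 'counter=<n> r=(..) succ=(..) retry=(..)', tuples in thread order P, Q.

(re-executing from step 1 with the substitution; state before step 1: counter=9 r=(0,0) succ=(0,0) retry=(0,0))
1. P CAS -> counter=9 r=(0,0) succ=(0,0) retry=(1,0)
2. Q LOAD -> counter=9 r=(0,9) succ=(0,0) retry=(1,0)
3. P CAS -> counter=9 r=(0,9) succ=(0,0) retry=(2,0)
4. Q CAS -> counter=10 r=(0,9) succ=(0,1) retry=(2,0)

counter=10 r=(0,9) succ=(0,1) retry=(2,0)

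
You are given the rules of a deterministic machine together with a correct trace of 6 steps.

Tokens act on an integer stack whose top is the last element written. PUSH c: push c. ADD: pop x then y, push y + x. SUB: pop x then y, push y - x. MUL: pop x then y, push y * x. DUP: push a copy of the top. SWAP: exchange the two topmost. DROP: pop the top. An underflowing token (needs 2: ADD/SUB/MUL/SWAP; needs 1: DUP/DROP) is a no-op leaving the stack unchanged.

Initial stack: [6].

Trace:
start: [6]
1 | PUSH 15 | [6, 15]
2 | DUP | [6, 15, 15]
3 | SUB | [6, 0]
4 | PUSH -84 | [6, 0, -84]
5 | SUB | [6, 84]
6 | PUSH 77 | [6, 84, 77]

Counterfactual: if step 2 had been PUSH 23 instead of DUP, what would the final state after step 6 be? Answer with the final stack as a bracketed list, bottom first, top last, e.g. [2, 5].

[6, 76, 77]

(re-executing from step 2 with the substitution; state before step 2: [6, 15])
2 | PUSH 23 | [6, 15, 23]
3 | SUB | [6, -8]
4 | PUSH -84 | [6, -8, -84]
5 | SUB | [6, 76]
6 | PUSH 77 | [6, 76, 77]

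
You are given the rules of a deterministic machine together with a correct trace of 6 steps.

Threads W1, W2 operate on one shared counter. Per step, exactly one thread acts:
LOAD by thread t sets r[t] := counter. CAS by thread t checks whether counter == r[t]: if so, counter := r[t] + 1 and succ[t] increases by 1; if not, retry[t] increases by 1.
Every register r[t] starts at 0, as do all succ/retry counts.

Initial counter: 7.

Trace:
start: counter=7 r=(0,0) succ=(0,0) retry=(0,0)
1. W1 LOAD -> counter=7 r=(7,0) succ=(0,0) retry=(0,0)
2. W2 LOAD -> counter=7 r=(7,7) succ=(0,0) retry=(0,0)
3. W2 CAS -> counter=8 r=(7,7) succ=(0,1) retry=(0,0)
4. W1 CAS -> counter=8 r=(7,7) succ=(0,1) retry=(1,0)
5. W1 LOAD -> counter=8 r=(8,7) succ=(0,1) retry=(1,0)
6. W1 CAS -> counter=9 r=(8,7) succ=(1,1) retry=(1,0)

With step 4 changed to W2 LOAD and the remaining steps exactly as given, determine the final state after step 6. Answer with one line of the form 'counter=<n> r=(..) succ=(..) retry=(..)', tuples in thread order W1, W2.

counter=9 r=(8,8) succ=(1,1) retry=(0,0)

(re-executing from step 4 with the substitution; state before step 4: counter=8 r=(7,7) succ=(0,1) retry=(0,0))
4. W2 LOAD -> counter=8 r=(7,8) succ=(0,1) retry=(0,0)
5. W1 LOAD -> counter=8 r=(8,8) succ=(0,1) retry=(0,0)
6. W1 CAS -> counter=9 r=(8,8) succ=(1,1) retry=(0,0)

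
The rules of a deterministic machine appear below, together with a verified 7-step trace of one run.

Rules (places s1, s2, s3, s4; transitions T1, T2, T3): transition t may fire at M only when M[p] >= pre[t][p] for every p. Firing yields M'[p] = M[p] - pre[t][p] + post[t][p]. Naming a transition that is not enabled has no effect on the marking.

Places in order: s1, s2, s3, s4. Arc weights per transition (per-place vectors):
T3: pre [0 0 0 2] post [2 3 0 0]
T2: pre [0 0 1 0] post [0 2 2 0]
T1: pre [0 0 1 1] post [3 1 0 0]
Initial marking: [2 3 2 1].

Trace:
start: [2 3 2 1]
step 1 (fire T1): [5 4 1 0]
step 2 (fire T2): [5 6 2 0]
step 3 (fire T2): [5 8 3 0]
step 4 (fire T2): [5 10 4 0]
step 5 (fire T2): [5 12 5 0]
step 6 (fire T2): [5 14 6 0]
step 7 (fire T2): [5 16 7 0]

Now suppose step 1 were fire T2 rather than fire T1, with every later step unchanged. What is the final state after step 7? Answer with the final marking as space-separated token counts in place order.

2 17 9 1

(re-executing from step 1 with the substitution; state before step 1: [2 3 2 1])
step 1 (fire T2): [2 5 3 1]
step 2 (fire T2): [2 7 4 1]
step 3 (fire T2): [2 9 5 1]
step 4 (fire T2): [2 11 6 1]
step 5 (fire T2): [2 13 7 1]
step 6 (fire T2): [2 15 8 1]
step 7 (fire T2): [2 17 9 1]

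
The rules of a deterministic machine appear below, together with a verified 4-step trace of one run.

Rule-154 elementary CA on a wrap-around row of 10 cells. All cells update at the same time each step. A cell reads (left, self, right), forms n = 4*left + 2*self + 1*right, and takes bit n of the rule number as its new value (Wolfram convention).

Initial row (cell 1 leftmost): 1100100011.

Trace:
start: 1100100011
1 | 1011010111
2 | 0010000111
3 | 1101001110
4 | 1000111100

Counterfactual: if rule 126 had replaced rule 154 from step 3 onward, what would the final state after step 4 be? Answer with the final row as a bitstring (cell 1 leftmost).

(re-executing steps 3..4 under rule 126; state before step 3: 0010000111)
3 | 1111001101
4 | 0001111111

0001111111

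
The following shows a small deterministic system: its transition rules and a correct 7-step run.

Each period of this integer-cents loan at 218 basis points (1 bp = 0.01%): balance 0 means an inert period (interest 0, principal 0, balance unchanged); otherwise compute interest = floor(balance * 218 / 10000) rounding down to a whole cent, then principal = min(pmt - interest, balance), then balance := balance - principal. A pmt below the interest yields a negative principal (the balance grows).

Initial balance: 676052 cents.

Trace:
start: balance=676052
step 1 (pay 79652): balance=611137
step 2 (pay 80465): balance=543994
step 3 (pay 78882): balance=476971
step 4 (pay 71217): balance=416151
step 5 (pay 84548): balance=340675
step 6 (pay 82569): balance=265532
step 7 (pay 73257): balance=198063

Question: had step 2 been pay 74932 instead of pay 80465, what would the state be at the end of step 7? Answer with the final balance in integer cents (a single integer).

(re-executing from step 2 with the substitution; state before step 2: balance=611137)
step 2 (pay 74932): balance=549527
step 3 (pay 78882): balance=482624
step 4 (pay 71217): balance=421928
step 5 (pay 84548): balance=346578
step 6 (pay 82569): balance=271564
step 7 (pay 73257): balance=204227

204227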